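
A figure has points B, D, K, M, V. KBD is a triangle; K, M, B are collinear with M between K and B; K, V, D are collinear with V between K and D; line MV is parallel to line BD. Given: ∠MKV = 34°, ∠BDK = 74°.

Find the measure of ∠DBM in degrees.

1. ∠BKD = 34°  [M on KB, V on KD]
2. ∠DBK = 72°  [△KBD]
3. ∠DBM = 72°  [M on ray BK]

∠DBM = 72°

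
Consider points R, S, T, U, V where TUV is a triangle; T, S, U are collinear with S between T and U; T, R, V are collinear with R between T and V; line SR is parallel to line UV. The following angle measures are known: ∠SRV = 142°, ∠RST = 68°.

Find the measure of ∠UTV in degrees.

∠UTV = 74°

1. ∠SRT = 38°  [linear pair at R on TV]
2. ∠RTS = 74°  [△TSR]
3. ∠UTV = 74°  [S on TU, R on TV]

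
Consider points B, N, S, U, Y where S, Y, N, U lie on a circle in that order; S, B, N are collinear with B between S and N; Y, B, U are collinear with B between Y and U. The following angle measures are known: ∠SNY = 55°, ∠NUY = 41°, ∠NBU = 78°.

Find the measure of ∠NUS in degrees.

∠NUS = 96°

1. ∠SUY = 55°  [same arc SY]
2. ∠SNU = 61°  [△NBU]
3. ∠SBU = 102°  [linear pair at B on SN]
4. ∠NSU = 23°  [△SBU]
5. ∠NUS = 96°  [△SNU]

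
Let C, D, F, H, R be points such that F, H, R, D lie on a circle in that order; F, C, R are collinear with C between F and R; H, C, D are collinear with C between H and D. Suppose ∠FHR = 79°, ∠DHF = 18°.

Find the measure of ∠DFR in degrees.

∠DFR = 61°

1. ∠FDR = 101°  [cyclic FHRD, opposite ∠H+∠D]
2. ∠DRF = 18°  [same arc FD]
3. ∠DFR = 61°  [△FRD]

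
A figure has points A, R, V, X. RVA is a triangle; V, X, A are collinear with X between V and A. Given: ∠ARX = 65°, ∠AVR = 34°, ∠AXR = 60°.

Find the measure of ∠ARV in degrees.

1. ∠RAX = 55°  [△RXA]
2. ∠RAV = 55°  [X on ray AV]
3. ∠ARV = 91°  [△RVA]

∠ARV = 91°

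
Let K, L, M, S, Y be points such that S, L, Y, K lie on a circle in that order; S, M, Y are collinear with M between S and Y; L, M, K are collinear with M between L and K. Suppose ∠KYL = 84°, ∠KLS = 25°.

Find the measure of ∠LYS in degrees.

1. ∠KSL = 96°  [cyclic SLYK, opposite ∠S+∠Y]
2. ∠LKS = 59°  [△SLK]
3. ∠LYS = 59°  [same arc SL]

∠LYS = 59°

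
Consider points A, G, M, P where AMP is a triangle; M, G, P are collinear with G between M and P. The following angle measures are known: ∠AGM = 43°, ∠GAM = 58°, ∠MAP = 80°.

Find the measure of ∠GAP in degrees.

∠GAP = 22°

1. ∠AMG = 79°  [△AMG]
2. ∠AGP = 137°  [linear pair at G on MP]
3. ∠AMP = 79°  [G on ray MP]
4. ∠APM = 21°  [△AMP]
5. ∠APG = 21°  [G on ray PM]
6. ∠GAP = 22°  [△AGP]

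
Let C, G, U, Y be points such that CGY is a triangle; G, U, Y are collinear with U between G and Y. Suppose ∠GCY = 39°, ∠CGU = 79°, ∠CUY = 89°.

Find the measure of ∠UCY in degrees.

1. ∠CGY = 79°  [U on ray GY]
2. ∠CYG = 62°  [△CGY]
3. ∠CYU = 62°  [U on ray YG]
4. ∠UCY = 29°  [△CUY]

∠UCY = 29°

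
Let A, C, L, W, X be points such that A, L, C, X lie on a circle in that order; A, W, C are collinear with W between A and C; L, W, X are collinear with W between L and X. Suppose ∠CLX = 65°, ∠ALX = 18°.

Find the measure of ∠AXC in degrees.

1. ∠CAX = 65°  [same arc CX]
2. ∠ACX = 18°  [same arc AX]
3. ∠AXC = 97°  [△ACX]

∠AXC = 97°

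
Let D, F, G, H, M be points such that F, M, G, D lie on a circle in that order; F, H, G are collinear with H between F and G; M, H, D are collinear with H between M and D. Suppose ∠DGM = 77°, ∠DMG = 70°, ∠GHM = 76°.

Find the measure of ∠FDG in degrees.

1. ∠GDM = 33°  [△MGD]
2. ∠FGM = 34°  [△MHG]
3. ∠GFM = 33°  [same arc MG]
4. ∠FMG = 113°  [△FMG]
5. ∠FDG = 67°  [cyclic FMGD, opposite ∠M+∠D]

∠FDG = 67°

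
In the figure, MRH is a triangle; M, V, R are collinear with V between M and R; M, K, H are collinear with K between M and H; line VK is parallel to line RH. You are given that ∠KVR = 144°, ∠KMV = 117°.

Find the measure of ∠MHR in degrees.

1. ∠KVM = 36°  [linear pair at V on MR]
2. ∠MKV = 27°  [△MVK]
3. ∠MHR = 27°  [VK∥RH, corresponding at K]

∠MHR = 27°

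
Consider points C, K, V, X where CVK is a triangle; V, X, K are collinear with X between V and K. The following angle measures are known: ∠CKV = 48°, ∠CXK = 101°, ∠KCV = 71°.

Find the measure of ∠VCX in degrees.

∠VCX = 40°

1. ∠CVK = 61°  [△CVK]
2. ∠CXV = 79°  [linear pair at X on VK]
3. ∠CVX = 61°  [X on ray VK]
4. ∠VCX = 40°  [△CVX]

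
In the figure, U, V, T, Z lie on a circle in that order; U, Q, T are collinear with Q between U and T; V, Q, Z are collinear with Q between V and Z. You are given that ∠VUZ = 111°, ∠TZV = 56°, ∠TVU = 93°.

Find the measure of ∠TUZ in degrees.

∠TUZ = 55°

1. ∠VTZ = 69°  [cyclic UVTZ, opposite ∠U+∠T]
2. ∠TVZ = 55°  [△VTZ]
3. ∠TUZ = 55°  [same arc TZ]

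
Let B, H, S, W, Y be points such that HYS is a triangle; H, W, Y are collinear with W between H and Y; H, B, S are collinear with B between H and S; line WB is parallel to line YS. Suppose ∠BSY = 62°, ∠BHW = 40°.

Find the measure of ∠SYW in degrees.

∠SYW = 78°

1. ∠HSY = 62°  [B on ray SH]
2. ∠SHY = 40°  [W on HY, B on HS]
3. ∠HYS = 78°  [△HYS]
4. ∠SYW = 78°  [W on ray YH]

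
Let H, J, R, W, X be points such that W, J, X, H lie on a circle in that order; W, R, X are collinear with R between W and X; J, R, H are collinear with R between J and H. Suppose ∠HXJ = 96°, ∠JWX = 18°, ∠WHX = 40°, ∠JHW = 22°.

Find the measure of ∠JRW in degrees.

∠JRW = 88°

1. ∠HWJ = 84°  [cyclic WJXH, opposite ∠W+∠X]
2. ∠HJW = 74°  [△WJH]
3. ∠JRW = 88°  [△WRJ]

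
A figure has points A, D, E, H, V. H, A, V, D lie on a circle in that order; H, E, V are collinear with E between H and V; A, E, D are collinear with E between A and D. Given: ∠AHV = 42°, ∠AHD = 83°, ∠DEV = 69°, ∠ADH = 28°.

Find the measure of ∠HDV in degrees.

∠HDV = 70°

1. ∠ADV = 42°  [same arc AV]
2. ∠DEH = 111°  [linear pair at E on HV]
3. ∠DVH = 69°  [△VED]
4. ∠DHV = 41°  [△HED]
5. ∠HDV = 70°  [△HVD]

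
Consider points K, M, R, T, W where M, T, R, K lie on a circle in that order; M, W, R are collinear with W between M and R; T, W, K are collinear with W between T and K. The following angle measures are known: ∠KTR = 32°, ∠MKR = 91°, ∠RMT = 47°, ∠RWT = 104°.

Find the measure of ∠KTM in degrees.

∠KTM = 57°

1. ∠KMR = 32°  [same arc RK]
2. ∠KRM = 57°  [△MRK]
3. ∠KTM = 57°  [same arc MK]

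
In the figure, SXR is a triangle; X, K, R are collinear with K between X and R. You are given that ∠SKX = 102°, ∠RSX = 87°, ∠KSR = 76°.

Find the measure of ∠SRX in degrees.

1. ∠RKS = 78°  [linear pair at K on XR]
2. ∠KRS = 26°  [△SKR]
3. ∠SRX = 26°  [K on ray RX]

∠SRX = 26°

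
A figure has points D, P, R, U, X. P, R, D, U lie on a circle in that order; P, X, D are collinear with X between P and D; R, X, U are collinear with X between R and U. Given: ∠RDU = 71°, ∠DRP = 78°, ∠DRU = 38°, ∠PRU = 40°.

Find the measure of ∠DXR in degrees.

∠DXR = 111°

1. ∠RPU = 109°  [cyclic PRDU, opposite ∠P+∠D]
2. ∠DPU = 38°  [same arc DU]
3. ∠PUR = 31°  [△PRU]
4. ∠PXU = 111°  [△PXU]
5. ∠DXR = 111°  [vertical angles at X]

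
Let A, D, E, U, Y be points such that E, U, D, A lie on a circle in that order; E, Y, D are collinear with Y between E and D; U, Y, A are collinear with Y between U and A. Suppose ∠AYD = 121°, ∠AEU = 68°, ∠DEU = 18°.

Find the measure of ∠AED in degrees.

∠AED = 50°

1. ∠ADU = 112°  [cyclic EUDA, opposite ∠E+∠D]
2. ∠DAU = 18°  [same arc UD]
3. ∠AUD = 50°  [△UDA]
4. ∠AED = 50°  [same arc DA]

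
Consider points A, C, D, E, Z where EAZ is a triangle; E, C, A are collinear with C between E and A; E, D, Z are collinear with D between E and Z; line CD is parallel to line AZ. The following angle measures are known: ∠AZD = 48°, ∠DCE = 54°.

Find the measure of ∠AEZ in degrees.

∠AEZ = 78°

1. ∠AZE = 48°  [D on ray ZE]
2. ∠EAZ = 54°  [CD∥AZ, corresponding at C]
3. ∠AEZ = 78°  [△EAZ]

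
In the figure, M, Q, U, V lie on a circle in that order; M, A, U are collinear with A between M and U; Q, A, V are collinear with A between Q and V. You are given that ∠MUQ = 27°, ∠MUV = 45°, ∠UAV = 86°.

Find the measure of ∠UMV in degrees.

∠UMV = 59°

1. ∠MVQ = 27°  [same arc MQ]
2. ∠MAV = 94°  [linear pair at A on MU]
3. ∠UMV = 59°  [△MAV]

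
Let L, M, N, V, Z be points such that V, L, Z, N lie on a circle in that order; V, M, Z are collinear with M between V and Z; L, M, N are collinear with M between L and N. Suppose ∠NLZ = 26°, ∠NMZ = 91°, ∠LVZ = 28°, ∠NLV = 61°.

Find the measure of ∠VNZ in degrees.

1. ∠NVZ = 26°  [same arc ZN]
2. ∠NZV = 61°  [same arc VN]
3. ∠VNZ = 93°  [△VZN]

∠VNZ = 93°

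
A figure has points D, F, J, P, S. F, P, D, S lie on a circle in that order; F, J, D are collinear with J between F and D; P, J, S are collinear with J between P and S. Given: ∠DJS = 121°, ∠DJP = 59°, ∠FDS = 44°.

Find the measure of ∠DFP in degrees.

1. ∠FJP = 121°  [vertical angles at J]
2. ∠FPS = 44°  [same arc FS]
3. ∠DFP = 15°  [△FJP]

∠DFP = 15°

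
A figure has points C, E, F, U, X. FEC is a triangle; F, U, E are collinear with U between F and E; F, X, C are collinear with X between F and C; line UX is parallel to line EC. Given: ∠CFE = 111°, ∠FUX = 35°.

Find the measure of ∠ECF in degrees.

∠ECF = 34°

1. ∠UFX = 111°  [U on FE, X on FC]
2. ∠FXU = 34°  [△FUX]
3. ∠ECF = 34°  [UX∥EC, corresponding at X]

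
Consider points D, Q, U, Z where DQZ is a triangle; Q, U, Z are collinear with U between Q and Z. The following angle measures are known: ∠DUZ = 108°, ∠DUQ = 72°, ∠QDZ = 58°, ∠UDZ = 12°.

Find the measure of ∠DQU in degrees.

∠DQU = 62°

1. ∠DZU = 60°  [△DUZ]
2. ∠DZQ = 60°  [U on ray ZQ]
3. ∠DQZ = 62°  [△DQZ]
4. ∠DQU = 62°  [U on ray QZ]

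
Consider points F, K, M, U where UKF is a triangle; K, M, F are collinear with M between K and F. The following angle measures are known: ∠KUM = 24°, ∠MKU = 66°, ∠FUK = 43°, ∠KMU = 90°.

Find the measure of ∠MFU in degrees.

∠MFU = 71°

1. ∠FKU = 66°  [M on ray KF]
2. ∠KFU = 71°  [△UKF]
3. ∠MFU = 71°  [M on ray FK]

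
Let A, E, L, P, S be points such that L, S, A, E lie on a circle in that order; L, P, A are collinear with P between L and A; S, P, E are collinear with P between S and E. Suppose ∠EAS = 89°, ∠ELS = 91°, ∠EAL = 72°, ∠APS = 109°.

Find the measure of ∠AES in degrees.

1. ∠ESL = 72°  [same arc LE]
2. ∠LPS = 71°  [linear pair at P on LA]
3. ∠ALS = 37°  [△LPS]
4. ∠AES = 37°  [same arc SA]

∠AES = 37°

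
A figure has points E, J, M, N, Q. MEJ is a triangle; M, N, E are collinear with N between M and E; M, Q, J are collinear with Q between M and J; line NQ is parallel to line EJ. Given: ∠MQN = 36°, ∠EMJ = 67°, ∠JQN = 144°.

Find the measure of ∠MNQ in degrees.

∠MNQ = 77°

1. ∠EJM = 36°  [NQ∥EJ, corresponding at Q]
2. ∠JEM = 77°  [△MEJ]
3. ∠MNQ = 77°  [NQ∥EJ, corresponding at N]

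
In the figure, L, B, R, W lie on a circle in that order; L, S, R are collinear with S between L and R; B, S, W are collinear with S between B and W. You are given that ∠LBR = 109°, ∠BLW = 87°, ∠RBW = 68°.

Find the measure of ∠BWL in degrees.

1. ∠LWR = 71°  [cyclic LBRW, opposite ∠B+∠W]
2. ∠RLW = 68°  [same arc RW]
3. ∠LRW = 41°  [△LRW]
4. ∠LBW = 41°  [same arc LW]
5. ∠BWL = 52°  [△LBW]

∠BWL = 52°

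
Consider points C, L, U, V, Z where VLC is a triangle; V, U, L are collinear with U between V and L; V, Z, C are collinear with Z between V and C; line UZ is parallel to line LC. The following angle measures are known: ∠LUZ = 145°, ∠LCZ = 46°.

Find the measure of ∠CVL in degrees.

1. ∠VUZ = 35°  [linear pair at U on VL]
2. ∠LCV = 46°  [Z on ray CV]
3. ∠CLV = 35°  [UZ∥LC, corresponding at U]
4. ∠CVL = 99°  [△VLC]

∠CVL = 99°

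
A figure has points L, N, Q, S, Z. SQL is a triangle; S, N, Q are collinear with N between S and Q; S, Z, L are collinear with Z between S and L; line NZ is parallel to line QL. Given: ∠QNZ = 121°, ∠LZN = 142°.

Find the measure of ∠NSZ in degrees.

1. ∠SNZ = 59°  [linear pair at N on SQ]
2. ∠NZS = 38°  [linear pair at Z on SL]
3. ∠NSZ = 83°  [△SNZ]

∠NSZ = 83°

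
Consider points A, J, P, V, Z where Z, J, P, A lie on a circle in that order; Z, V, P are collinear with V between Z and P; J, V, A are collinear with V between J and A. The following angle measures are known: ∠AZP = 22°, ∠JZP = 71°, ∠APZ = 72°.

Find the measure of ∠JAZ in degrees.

1. ∠JAP = 71°  [same arc JP]
2. ∠AVP = 37°  [△PVA]
3. ∠AVZ = 143°  [linear pair at V on ZP]
4. ∠JAZ = 15°  [△ZVA]

∠JAZ = 15°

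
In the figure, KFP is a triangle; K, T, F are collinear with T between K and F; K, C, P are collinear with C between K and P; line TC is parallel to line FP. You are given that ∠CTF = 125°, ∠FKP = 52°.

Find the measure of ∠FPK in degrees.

1. ∠CTK = 55°  [linear pair at T on KF]
2. ∠CKT = 52°  [T on KF, C on KP]
3. ∠KCT = 73°  [△KTC]
4. ∠FPK = 73°  [TC∥FP, corresponding at C]

∠FPK = 73°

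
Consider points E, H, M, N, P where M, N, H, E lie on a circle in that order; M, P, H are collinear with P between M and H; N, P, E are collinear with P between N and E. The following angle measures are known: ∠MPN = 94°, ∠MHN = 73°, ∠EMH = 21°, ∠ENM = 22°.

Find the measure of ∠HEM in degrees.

1. ∠HMN = 64°  [△MPN]
2. ∠HNM = 43°  [△MNH]
3. ∠HEM = 137°  [cyclic MNHE, opposite ∠N+∠E]

∠HEM = 137°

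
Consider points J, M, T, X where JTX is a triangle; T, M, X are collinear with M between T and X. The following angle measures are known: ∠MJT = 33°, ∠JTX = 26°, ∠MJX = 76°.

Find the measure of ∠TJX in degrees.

∠TJX = 109°

1. ∠JTM = 26°  [M on ray TX]
2. ∠JMT = 121°  [△JTM]
3. ∠JMX = 59°  [linear pair at M on TX]
4. ∠JXM = 45°  [△JMX]
5. ∠JXT = 45°  [M on ray XT]
6. ∠TJX = 109°  [△JTX]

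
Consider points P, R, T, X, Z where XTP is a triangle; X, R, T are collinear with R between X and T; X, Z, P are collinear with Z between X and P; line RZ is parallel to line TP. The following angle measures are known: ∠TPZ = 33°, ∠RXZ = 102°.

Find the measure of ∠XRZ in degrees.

∠XRZ = 45°

1. ∠TPX = 33°  [Z on ray PX]
2. ∠PXT = 102°  [R on XT, Z on XP]
3. ∠PTX = 45°  [△XTP]
4. ∠XRZ = 45°  [RZ∥TP, corresponding at R]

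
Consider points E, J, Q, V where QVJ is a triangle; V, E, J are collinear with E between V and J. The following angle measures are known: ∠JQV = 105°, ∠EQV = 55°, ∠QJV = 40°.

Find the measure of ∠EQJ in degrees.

∠EQJ = 50°

1. ∠JVQ = 35°  [△QVJ]
2. ∠EJQ = 40°  [E on ray JV]
3. ∠EVQ = 35°  [E on ray VJ]
4. ∠QEV = 90°  [△QVE]
5. ∠JEQ = 90°  [linear pair at E on VJ]
6. ∠EQJ = 50°  [△QEJ]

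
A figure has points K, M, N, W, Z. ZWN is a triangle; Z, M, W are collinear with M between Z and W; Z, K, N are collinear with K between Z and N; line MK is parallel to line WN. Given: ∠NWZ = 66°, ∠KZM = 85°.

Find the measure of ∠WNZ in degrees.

1. ∠KMZ = 66°  [MK∥WN, corresponding at M]
2. ∠MKZ = 29°  [△ZMK]
3. ∠WNZ = 29°  [MK∥WN, corresponding at K]

∠WNZ = 29°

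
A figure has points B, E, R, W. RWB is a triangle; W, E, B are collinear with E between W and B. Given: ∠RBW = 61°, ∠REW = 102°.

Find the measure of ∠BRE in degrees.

∠BRE = 41°

1. ∠EBR = 61°  [E on ray BW]
2. ∠BER = 78°  [linear pair at E on WB]
3. ∠BRE = 41°  [△REB]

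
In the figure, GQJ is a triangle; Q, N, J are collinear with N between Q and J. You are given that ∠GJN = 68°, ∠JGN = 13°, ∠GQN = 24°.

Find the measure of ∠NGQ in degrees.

1. ∠GNJ = 99°  [△GNJ]
2. ∠GNQ = 81°  [linear pair at N on QJ]
3. ∠NGQ = 75°  [△GQN]

∠NGQ = 75°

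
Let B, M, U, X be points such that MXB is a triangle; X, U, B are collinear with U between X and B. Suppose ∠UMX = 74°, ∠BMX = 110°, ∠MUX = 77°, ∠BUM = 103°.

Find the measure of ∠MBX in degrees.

∠MBX = 41°

1. ∠MXU = 29°  [△MXU]
2. ∠BXM = 29°  [U on ray XB]
3. ∠MBX = 41°  [△MXB]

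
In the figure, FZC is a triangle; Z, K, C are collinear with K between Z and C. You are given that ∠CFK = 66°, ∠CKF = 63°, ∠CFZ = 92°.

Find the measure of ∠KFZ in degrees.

∠KFZ = 26°

1. ∠FCK = 51°  [△FKC]
2. ∠FKZ = 117°  [linear pair at K on ZC]
3. ∠FCZ = 51°  [K on ray CZ]
4. ∠CZF = 37°  [△FZC]
5. ∠FZK = 37°  [K on ray ZC]
6. ∠KFZ = 26°  [△FZK]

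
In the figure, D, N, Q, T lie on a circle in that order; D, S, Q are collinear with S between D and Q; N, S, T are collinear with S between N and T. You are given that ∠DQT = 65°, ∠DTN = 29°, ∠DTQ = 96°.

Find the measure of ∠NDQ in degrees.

1. ∠DQN = 29°  [same arc DN]
2. ∠DNQ = 84°  [cyclic DNQT, opposite ∠N+∠T]
3. ∠NDQ = 67°  [△DNQ]

∠NDQ = 67°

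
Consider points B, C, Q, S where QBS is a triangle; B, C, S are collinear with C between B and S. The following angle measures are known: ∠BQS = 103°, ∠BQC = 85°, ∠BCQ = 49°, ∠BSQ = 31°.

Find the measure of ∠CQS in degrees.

∠CQS = 18°

1. ∠QCS = 131°  [linear pair at C on BS]
2. ∠CSQ = 31°  [C on ray SB]
3. ∠CQS = 18°  [△QCS]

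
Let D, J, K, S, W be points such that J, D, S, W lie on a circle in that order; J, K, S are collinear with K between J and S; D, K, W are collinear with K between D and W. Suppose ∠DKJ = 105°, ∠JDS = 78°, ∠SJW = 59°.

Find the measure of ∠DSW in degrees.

∠DSW = 65°

1. ∠SKW = 105°  [vertical angles at K]
2. ∠JWS = 102°  [cyclic JDSW, opposite ∠D+∠W]
3. ∠SDW = 59°  [same arc SW]
4. ∠JSW = 19°  [△JSW]
5. ∠DWS = 56°  [△SKW]
6. ∠DSW = 65°  [△DSW]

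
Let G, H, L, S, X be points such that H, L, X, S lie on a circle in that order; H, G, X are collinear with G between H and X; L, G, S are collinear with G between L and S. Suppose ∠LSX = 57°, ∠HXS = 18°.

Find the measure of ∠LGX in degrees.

∠LGX = 75°

1. ∠LHX = 57°  [same arc LX]
2. ∠HLS = 18°  [same arc HS]
3. ∠HGL = 105°  [△HGL]
4. ∠LGX = 75°  [linear pair at G on HX]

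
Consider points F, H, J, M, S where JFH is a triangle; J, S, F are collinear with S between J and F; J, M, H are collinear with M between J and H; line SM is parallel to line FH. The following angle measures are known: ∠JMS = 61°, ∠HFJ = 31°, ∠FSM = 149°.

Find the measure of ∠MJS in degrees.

∠MJS = 88°

1. ∠FHJ = 61°  [SM∥FH, corresponding at M]
2. ∠FJH = 88°  [△JFH]
3. ∠MJS = 88°  [S on JF, M on JH]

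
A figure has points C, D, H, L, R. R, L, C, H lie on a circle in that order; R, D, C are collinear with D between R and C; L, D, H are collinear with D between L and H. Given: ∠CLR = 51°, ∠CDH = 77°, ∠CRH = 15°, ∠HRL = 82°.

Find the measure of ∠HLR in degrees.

1. ∠HDR = 103°  [linear pair at D on RC]
2. ∠LHR = 62°  [△RDH]
3. ∠HLR = 36°  [△RLH]

∠HLR = 36°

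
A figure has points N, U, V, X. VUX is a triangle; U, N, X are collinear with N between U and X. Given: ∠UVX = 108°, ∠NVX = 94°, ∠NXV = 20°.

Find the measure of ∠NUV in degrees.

∠NUV = 52°

1. ∠UXV = 20°  [N on ray XU]
2. ∠VUX = 52°  [△VUX]
3. ∠NUV = 52°  [N on ray UX]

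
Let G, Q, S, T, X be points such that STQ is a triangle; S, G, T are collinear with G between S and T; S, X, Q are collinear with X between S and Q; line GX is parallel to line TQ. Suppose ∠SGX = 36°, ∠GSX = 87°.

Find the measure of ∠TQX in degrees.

1. ∠GXS = 57°  [△SGX]
2. ∠GXQ = 123°  [linear pair at X on SQ]
3. ∠TQX = 57°  [GX∥TQ, co-interior at Q–X]

∠TQX = 57°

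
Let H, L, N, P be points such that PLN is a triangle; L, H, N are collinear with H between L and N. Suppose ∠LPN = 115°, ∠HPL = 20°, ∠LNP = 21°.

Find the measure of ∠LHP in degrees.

∠LHP = 116°

1. ∠NLP = 44°  [△PLN]
2. ∠HLP = 44°  [H on ray LN]
3. ∠LHP = 116°  [△PLH]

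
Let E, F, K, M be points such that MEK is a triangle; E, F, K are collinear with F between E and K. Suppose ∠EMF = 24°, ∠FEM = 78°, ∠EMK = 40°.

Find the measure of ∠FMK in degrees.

1. ∠EFM = 78°  [△MEF]
2. ∠KEM = 78°  [F on ray EK]
3. ∠EKM = 62°  [△MEK]
4. ∠KFM = 102°  [linear pair at F on EK]
5. ∠FKM = 62°  [F on ray KE]
6. ∠FMK = 16°  [△MFK]

∠FMK = 16°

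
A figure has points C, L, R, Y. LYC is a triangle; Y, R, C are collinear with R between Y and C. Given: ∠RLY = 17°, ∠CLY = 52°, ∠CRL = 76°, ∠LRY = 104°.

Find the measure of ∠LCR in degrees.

1. ∠LYR = 59°  [△LYR]
2. ∠CYL = 59°  [R on ray YC]
3. ∠LCY = 69°  [△LYC]
4. ∠LCR = 69°  [R on ray CY]

∠LCR = 69°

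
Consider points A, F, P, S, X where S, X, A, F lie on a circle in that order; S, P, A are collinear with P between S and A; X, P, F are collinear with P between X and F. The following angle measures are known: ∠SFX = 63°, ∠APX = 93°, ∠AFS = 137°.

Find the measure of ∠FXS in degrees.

1. ∠SAX = 63°  [same arc SX]
2. ∠SPX = 87°  [linear pair at P on SA]
3. ∠AXS = 43°  [cyclic SXAF, opposite ∠X+∠F]
4. ∠ASX = 74°  [△SXA]
5. ∠FXS = 19°  [△SPX]

∠FXS = 19°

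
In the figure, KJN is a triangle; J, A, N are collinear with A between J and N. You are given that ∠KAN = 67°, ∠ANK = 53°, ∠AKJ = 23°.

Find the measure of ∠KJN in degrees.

∠KJN = 44°

1. ∠JAK = 113°  [linear pair at A on JN]
2. ∠AJK = 44°  [△KJA]
3. ∠KJN = 44°  [A on ray JN]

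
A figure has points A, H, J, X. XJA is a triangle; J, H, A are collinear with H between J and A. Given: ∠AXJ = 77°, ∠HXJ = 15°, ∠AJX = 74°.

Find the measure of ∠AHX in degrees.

∠AHX = 89°

1. ∠HJX = 74°  [H on ray JA]
2. ∠JHX = 91°  [△XJH]
3. ∠AHX = 89°  [linear pair at H on JA]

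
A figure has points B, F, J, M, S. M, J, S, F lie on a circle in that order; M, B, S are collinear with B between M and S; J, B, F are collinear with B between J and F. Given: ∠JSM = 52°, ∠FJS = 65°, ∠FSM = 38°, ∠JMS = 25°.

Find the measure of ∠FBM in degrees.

∠FBM = 63°

1. ∠JFM = 52°  [same arc MJ]
2. ∠FMS = 65°  [same arc SF]
3. ∠FBM = 63°  [△MBF]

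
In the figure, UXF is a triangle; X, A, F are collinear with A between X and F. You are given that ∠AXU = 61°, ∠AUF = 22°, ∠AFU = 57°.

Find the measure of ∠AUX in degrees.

∠AUX = 40°

1. ∠FAU = 101°  [△UAF]
2. ∠UAX = 79°  [linear pair at A on XF]
3. ∠AUX = 40°  [△UXA]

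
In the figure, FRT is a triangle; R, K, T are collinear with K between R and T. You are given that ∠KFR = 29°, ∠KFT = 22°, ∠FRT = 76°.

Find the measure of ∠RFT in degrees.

1. ∠FRK = 76°  [K on ray RT]
2. ∠FKR = 75°  [△FRK]
3. ∠FKT = 105°  [linear pair at K on RT]
4. ∠FTK = 53°  [△FKT]
5. ∠FTR = 53°  [K on ray TR]
6. ∠RFT = 51°  [△FRT]

∠RFT = 51°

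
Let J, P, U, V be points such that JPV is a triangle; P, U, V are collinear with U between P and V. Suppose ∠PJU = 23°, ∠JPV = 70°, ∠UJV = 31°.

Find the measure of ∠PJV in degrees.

∠PJV = 54°

1. ∠JPU = 70°  [U on ray PV]
2. ∠JUP = 87°  [△JPU]
3. ∠JUV = 93°  [linear pair at U on PV]
4. ∠JVU = 56°  [△JUV]
5. ∠JVP = 56°  [U on ray VP]
6. ∠PJV = 54°  [△JPV]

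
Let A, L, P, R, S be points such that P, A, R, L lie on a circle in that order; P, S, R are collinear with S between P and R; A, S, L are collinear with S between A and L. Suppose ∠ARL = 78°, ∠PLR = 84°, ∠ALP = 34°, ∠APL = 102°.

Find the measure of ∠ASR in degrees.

1. ∠PAR = 96°  [cyclic PARL, opposite ∠A+∠L]
2. ∠ARP = 34°  [same arc PA]
3. ∠LAP = 44°  [△PAL]
4. ∠APR = 50°  [△PAR]
5. ∠ASP = 86°  [△PSA]
6. ∠ASR = 94°  [linear pair at S on PR]

∠ASR = 94°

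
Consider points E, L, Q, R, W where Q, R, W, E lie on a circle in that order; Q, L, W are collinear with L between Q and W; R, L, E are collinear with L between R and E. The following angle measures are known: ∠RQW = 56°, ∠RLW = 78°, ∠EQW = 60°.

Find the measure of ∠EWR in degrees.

∠EWR = 64°

1. ∠REW = 56°  [same arc RW]
2. ∠ERW = 60°  [same arc WE]
3. ∠EWR = 64°  [△RWE]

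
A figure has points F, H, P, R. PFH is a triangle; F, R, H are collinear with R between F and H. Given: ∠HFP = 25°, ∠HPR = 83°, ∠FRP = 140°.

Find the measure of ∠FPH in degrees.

∠FPH = 98°

1. ∠HRP = 40°  [linear pair at R on FH]
2. ∠PHR = 57°  [△PRH]
3. ∠FHP = 57°  [R on ray HF]
4. ∠FPH = 98°  [△PFH]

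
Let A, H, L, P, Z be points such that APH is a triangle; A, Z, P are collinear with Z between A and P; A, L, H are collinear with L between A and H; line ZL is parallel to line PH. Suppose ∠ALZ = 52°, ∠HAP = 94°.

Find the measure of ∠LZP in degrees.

∠LZP = 146°

1. ∠AHP = 52°  [ZL∥PH, corresponding at L]
2. ∠APH = 34°  [△APH]
3. ∠AZL = 34°  [ZL∥PH, corresponding at Z]
4. ∠LZP = 146°  [linear pair at Z on AP]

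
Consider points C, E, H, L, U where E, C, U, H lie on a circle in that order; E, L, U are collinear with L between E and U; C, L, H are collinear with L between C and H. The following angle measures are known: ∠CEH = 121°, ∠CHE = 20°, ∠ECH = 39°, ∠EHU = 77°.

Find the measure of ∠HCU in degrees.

1. ∠EUH = 39°  [same arc EH]
2. ∠HEU = 64°  [△EUH]
3. ∠HCU = 64°  [same arc UH]

∠HCU = 64°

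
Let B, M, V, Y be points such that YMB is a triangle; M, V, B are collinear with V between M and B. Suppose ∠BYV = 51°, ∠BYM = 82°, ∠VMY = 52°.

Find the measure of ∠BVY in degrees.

∠BVY = 83°

1. ∠BMY = 52°  [V on ray MB]
2. ∠MBY = 46°  [△YMB]
3. ∠VBY = 46°  [V on ray BM]
4. ∠BVY = 83°  [△YVB]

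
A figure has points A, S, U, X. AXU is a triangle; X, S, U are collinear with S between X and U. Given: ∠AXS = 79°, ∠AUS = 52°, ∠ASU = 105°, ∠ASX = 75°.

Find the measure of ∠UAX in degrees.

1. ∠AXU = 79°  [S on ray XU]
2. ∠AUX = 52°  [S on ray UX]
3. ∠UAX = 49°  [△AXU]

∠UAX = 49°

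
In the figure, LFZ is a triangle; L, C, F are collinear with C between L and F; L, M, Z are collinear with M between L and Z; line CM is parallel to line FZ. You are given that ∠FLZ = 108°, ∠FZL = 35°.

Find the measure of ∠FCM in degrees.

1. ∠LFZ = 37°  [△LFZ]
2. ∠LCM = 37°  [CM∥FZ, corresponding at C]
3. ∠FCM = 143°  [linear pair at C on LF]

∠FCM = 143°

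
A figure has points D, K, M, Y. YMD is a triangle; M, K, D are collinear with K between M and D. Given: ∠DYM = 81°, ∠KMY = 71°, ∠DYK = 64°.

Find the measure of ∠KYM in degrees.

1. ∠DMY = 71°  [K on ray MD]
2. ∠MDY = 28°  [△YMD]
3. ∠KDY = 28°  [K on ray DM]
4. ∠DKY = 88°  [△YKD]
5. ∠MKY = 92°  [linear pair at K on MD]
6. ∠KYM = 17°  [△YMK]

∠KYM = 17°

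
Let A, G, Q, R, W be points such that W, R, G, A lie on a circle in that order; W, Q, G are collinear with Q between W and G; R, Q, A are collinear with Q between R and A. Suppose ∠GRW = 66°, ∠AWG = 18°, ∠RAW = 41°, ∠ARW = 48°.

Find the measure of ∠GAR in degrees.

∠GAR = 73°

1. ∠GAW = 114°  [cyclic WRGA, opposite ∠R+∠A]
2. ∠AGW = 48°  [△WGA]
3. ∠AQW = 121°  [△WQA]
4. ∠AQG = 59°  [linear pair at Q on WG]
5. ∠GAR = 73°  [△GQA]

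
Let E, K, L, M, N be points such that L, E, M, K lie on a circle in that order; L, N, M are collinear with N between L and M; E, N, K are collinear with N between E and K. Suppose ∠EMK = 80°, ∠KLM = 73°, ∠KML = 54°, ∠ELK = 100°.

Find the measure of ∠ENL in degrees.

∠ENL = 99°

1. ∠KEM = 73°  [same arc MK]
2. ∠KEL = 54°  [same arc LK]
3. ∠EKM = 27°  [△EMK]
4. ∠ELM = 27°  [same arc EM]
5. ∠ENL = 99°  [△LNE]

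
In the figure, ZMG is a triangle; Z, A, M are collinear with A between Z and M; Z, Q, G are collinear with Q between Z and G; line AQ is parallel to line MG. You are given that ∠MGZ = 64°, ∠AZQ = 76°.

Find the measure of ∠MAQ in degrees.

1. ∠AQZ = 64°  [AQ∥MG, corresponding at Q]
2. ∠QAZ = 40°  [△ZAQ]
3. ∠MAQ = 140°  [linear pair at A on ZM]

∠MAQ = 140°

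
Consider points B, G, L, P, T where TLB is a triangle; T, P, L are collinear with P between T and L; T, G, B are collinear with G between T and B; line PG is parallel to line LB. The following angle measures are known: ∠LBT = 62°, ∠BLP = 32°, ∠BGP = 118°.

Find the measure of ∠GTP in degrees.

∠GTP = 86°

1. ∠BLT = 32°  [P on ray LT]
2. ∠BTL = 86°  [△TLB]
3. ∠GTP = 86°  [P on TL, G on TB]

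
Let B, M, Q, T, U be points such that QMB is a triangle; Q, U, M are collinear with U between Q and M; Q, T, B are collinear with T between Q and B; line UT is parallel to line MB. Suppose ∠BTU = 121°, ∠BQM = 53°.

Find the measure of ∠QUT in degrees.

∠QUT = 68°

1. ∠QTU = 59°  [linear pair at T on QB]
2. ∠TQU = 53°  [U on QM, T on QB]
3. ∠QUT = 68°  [△QUT]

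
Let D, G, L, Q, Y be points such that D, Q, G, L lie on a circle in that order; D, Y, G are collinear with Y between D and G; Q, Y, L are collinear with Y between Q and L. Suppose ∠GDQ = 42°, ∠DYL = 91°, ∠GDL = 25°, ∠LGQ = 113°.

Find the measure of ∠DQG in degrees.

∠DQG = 74°

1. ∠GYQ = 91°  [vertical angles at Y]
2. ∠GQL = 25°  [same arc GL]
3. ∠DGQ = 64°  [△QYG]
4. ∠DQG = 74°  [△DQG]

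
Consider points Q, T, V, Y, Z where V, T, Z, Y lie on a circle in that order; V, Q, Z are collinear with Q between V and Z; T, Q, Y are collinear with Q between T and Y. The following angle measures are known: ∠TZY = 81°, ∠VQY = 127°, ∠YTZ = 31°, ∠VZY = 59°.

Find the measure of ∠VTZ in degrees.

1. ∠TYZ = 68°  [△TZY]
2. ∠TQZ = 127°  [vertical angles at Q]
3. ∠TZV = 22°  [△TQZ]
4. ∠TVZ = 68°  [same arc TZ]
5. ∠VTZ = 90°  [△VTZ]

∠VTZ = 90°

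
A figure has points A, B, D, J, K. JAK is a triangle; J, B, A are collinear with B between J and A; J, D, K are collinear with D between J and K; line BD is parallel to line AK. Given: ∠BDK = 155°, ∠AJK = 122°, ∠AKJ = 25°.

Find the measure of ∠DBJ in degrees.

1. ∠BDJ = 25°  [linear pair at D on JK]
2. ∠BJD = 122°  [B on JA, D on JK]
3. ∠DBJ = 33°  [△JBD]

∠DBJ = 33°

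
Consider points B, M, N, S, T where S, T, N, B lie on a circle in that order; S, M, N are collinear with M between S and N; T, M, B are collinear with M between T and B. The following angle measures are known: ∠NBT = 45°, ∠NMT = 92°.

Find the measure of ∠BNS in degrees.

∠BNS = 47°

1. ∠NST = 45°  [same arc TN]
2. ∠SMT = 88°  [linear pair at M on SN]
3. ∠BTS = 47°  [△SMT]
4. ∠BNS = 47°  [same arc SB]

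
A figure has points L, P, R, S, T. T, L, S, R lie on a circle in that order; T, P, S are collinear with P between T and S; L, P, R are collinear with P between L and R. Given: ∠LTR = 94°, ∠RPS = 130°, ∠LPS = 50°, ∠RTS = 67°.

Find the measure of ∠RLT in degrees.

1. ∠RPT = 50°  [linear pair at P on TS]
2. ∠LRT = 63°  [△TPR]
3. ∠RLT = 23°  [△TLR]

∠RLT = 23°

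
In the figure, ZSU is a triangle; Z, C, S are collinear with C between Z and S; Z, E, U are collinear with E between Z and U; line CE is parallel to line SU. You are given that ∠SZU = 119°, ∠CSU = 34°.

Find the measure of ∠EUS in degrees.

∠EUS = 27°

1. ∠USZ = 34°  [C on ray SZ]
2. ∠SUZ = 27°  [△ZSU]
3. ∠EUS = 27°  [E on ray UZ]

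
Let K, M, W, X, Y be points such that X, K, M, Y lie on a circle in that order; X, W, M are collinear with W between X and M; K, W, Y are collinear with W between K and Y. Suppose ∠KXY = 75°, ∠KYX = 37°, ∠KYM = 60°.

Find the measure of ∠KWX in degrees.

∠KWX = 52°

1. ∠XKY = 68°  [△XKY]
2. ∠KXM = 60°  [same arc KM]
3. ∠KWX = 52°  [△XWK]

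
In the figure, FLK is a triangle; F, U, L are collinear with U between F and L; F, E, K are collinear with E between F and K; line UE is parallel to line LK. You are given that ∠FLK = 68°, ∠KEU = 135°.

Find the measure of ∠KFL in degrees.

∠KFL = 67°

1. ∠EUF = 68°  [UE∥LK, corresponding at U]
2. ∠FEU = 45°  [linear pair at E on FK]
3. ∠EFU = 67°  [△FUE]
4. ∠KFL = 67°  [U on FL, E on FK]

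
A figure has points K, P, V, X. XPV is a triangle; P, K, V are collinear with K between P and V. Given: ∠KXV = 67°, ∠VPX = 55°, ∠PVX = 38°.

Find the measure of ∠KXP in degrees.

1. ∠KPX = 55°  [K on ray PV]
2. ∠KVX = 38°  [K on ray VP]
3. ∠VKX = 75°  [△XKV]
4. ∠PKX = 105°  [linear pair at K on PV]
5. ∠KXP = 20°  [△XPK]

∠KXP = 20°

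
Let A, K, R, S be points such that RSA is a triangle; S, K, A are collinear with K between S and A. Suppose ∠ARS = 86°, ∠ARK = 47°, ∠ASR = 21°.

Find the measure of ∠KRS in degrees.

1. ∠RAS = 73°  [△RSA]
2. ∠KSR = 21°  [K on ray SA]
3. ∠KAR = 73°  [K on ray AS]
4. ∠AKR = 60°  [△RKA]
5. ∠RKS = 120°  [linear pair at K on SA]
6. ∠KRS = 39°  [△RSK]

∠KRS = 39°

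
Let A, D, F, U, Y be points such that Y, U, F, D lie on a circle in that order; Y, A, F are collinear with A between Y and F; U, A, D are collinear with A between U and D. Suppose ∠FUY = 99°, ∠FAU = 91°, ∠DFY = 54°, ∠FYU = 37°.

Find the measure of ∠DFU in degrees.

∠DFU = 98°

1. ∠UFY = 44°  [△YUF]
2. ∠DUF = 45°  [△UAF]
3. ∠FDU = 37°  [same arc UF]
4. ∠DFU = 98°  [△UFD]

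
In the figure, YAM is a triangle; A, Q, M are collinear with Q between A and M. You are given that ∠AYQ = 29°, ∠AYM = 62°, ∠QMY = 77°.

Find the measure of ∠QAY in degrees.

1. ∠AMY = 77°  [Q on ray MA]
2. ∠MAY = 41°  [△YAM]
3. ∠QAY = 41°  [Q on ray AM]

∠QAY = 41°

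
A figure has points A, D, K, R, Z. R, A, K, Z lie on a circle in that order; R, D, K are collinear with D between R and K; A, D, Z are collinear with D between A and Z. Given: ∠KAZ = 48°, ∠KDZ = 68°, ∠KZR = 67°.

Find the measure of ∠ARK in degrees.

∠ARK = 47°

1. ∠KRZ = 48°  [same arc KZ]
2. ∠ADR = 68°  [vertical angles at D]
3. ∠RKZ = 65°  [△RKZ]
4. ∠RAZ = 65°  [same arc RZ]
5. ∠ARK = 47°  [△RDA]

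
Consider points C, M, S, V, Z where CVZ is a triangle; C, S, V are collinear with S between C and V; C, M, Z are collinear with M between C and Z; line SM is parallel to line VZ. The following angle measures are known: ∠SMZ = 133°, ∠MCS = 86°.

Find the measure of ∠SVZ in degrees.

1. ∠CMS = 47°  [linear pair at M on CZ]
2. ∠CSM = 47°  [△CSM]
3. ∠MSV = 133°  [linear pair at S on CV]
4. ∠SVZ = 47°  [SM∥VZ, co-interior at V–S]

∠SVZ = 47°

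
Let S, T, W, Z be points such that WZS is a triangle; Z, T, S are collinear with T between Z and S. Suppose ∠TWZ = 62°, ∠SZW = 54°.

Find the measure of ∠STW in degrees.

1. ∠TZW = 54°  [T on ray ZS]
2. ∠WTZ = 64°  [△WZT]
3. ∠STW = 116°  [linear pair at T on ZS]

∠STW = 116°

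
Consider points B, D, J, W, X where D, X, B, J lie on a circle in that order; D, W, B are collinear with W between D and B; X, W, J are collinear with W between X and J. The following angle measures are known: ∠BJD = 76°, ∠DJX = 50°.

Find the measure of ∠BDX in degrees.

1. ∠BXD = 104°  [cyclic DXBJ, opposite ∠X+∠J]
2. ∠DBX = 50°  [same arc DX]
3. ∠BDX = 26°  [△DXB]

∠BDX = 26°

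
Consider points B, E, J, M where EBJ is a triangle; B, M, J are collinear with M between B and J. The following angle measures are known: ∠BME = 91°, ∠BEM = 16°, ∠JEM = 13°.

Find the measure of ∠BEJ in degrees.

1. ∠EBM = 73°  [△EBM]
2. ∠EMJ = 89°  [linear pair at M on BJ]
3. ∠EJM = 78°  [△EMJ]
4. ∠EBJ = 73°  [M on ray BJ]
5. ∠BJE = 78°  [M on ray JB]
6. ∠BEJ = 29°  [△EBJ]

∠BEJ = 29°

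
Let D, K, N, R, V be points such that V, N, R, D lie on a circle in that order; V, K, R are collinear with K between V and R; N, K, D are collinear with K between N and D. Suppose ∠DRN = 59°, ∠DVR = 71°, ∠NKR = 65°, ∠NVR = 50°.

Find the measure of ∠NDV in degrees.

∠NDV = 44°

1. ∠DVN = 121°  [cyclic VNRD, opposite ∠V+∠R]
2. ∠NKV = 115°  [linear pair at K on VR]
3. ∠DNV = 15°  [△VKN]
4. ∠NDV = 44°  [△VND]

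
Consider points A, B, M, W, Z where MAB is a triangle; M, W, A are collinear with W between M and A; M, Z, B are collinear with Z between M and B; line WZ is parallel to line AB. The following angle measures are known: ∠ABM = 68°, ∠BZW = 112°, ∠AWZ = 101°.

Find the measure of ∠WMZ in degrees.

1. ∠MZW = 68°  [WZ∥AB, corresponding at Z]
2. ∠MWZ = 79°  [linear pair at W on MA]
3. ∠WMZ = 33°  [△MWZ]

∠WMZ = 33°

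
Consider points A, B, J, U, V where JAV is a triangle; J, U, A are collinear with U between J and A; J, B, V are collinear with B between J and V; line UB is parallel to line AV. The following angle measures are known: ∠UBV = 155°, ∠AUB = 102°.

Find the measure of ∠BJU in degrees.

1. ∠JBU = 25°  [linear pair at B on JV]
2. ∠BUJ = 78°  [linear pair at U on JA]
3. ∠BJU = 77°  [△JUB]

∠BJU = 77°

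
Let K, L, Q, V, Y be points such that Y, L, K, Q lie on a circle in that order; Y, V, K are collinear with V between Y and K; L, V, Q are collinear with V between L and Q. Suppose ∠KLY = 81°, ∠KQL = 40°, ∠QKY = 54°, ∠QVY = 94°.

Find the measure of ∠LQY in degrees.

1. ∠KQY = 99°  [cyclic YLKQ, opposite ∠L+∠Q]
2. ∠KYQ = 27°  [△YKQ]
3. ∠LQY = 59°  [△YVQ]

∠LQY = 59°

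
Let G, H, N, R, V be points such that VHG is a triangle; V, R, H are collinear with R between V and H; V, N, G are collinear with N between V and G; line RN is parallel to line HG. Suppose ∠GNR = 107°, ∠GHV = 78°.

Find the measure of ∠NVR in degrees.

∠NVR = 29°

1. ∠RNV = 73°  [linear pair at N on VG]
2. ∠NRV = 78°  [RN∥HG, corresponding at R]
3. ∠NVR = 29°  [△VRN]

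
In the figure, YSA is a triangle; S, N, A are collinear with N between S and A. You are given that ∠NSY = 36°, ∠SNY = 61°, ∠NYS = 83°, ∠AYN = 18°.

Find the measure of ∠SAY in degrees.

1. ∠ANY = 119°  [linear pair at N on SA]
2. ∠NAY = 43°  [△YNA]
3. ∠SAY = 43°  [N on ray AS]

∠SAY = 43°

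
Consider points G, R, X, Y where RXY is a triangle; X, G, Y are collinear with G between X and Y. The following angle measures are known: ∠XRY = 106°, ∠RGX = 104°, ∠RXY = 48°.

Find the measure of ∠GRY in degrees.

∠GRY = 78°

1. ∠RYX = 26°  [△RXY]
2. ∠RGY = 76°  [linear pair at G on XY]
3. ∠GYR = 26°  [G on ray YX]
4. ∠GRY = 78°  [△RGY]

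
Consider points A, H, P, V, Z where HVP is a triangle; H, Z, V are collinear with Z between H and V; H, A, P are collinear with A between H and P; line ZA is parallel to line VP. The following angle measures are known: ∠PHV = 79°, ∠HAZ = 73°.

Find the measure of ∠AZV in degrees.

∠AZV = 152°

1. ∠AHZ = 79°  [Z on HV, A on HP]
2. ∠AZH = 28°  [△HZA]
3. ∠AZV = 152°  [linear pair at Z on HV]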